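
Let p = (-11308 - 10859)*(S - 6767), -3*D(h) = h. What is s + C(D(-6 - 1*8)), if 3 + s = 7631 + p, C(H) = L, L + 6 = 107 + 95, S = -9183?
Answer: 353571474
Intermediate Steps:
D(h) = -h/3
p = 353563650 (p = (-11308 - 10859)*(-9183 - 6767) = -22167*(-15950) = 353563650)
L = 196 (L = -6 + (107 + 95) = -6 + 202 = 196)
C(H) = 196
s = 353571278 (s = -3 + (7631 + 353563650) = -3 + 353571281 = 353571278)
s + C(D(-6 - 1*8)) = 353571278 + 196 = 353571474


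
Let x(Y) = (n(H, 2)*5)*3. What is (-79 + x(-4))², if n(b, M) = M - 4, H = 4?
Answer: 11881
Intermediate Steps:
n(b, M) = -4 + M
x(Y) = -30 (x(Y) = ((-4 + 2)*5)*3 = -2*5*3 = -10*3 = -30)
(-79 + x(-4))² = (-79 - 30)² = (-109)² = 11881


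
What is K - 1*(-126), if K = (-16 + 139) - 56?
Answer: 193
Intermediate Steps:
K = 67 (K = 123 - 56 = 67)
K - 1*(-126) = 67 - 1*(-126) = 67 + 126 = 193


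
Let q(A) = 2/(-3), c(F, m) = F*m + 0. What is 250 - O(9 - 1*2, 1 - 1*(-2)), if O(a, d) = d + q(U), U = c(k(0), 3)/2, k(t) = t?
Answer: 743/3 ≈ 247.67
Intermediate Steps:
c(F, m) = F*m
U = 0 (U = (0*3)/2 = 0*(½) = 0)
q(A) = -⅔ (q(A) = 2*(-⅓) = -⅔)
O(a, d) = -⅔ + d (O(a, d) = d - ⅔ = -⅔ + d)
250 - O(9 - 1*2, 1 - 1*(-2)) = 250 - (-⅔ + (1 - 1*(-2))) = 250 - (-⅔ + (1 + 2)) = 250 - (-⅔ + 3) = 250 - 1*7/3 = 250 - 7/3 = 743/3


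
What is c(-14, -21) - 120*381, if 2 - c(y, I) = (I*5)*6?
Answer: -45088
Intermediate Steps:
c(y, I) = 2 - 30*I (c(y, I) = 2 - I*5*6 = 2 - 5*I*6 = 2 - 30*I)
c(-14, -21) - 120*381 = (2 - 30*(-21)) - 120*381 = (2 + 630) - 45720 = 632 - 45720 = -45088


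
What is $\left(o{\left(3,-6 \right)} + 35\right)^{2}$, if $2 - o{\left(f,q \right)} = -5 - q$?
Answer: $1296$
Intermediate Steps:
$o{\left(f,q \right)} = 7 + q$ ($o{\left(f,q \right)} = 2 - \left(-5 - q\right) = 2 + \left(5 + q\right) = 7 + q$)
$\left(o{\left(3,-6 \right)} + 35\right)^{2} = \left(\left(7 - 6\right) + 35\right)^{2} = \left(1 + 35\right)^{2} = 36^{2} = 1296$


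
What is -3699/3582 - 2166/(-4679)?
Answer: -1061001/1862242 ≈ -0.56974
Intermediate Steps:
-3699/3582 - 2166/(-4679) = -3699*1/3582 - 2166*(-1/4679) = -411/398 + 2166/4679 = -1061001/1862242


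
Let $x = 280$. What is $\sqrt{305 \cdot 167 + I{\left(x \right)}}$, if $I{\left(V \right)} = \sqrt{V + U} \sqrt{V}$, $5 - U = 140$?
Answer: $\sqrt{50935 + 10 \sqrt{406}} \approx 226.13$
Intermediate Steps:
$U = -135$ ($U = 5 - 140 = -135$)
$I{\left(V \right)} = \sqrt{V} \sqrt{-135 + V}$ ($I{\left(V \right)} = \sqrt{V - 135} \sqrt{V} = \sqrt{-135 + V} \sqrt{V} = \sqrt{V} \sqrt{-135 + V}$)
$\sqrt{305 \cdot 167 + I{\left(x \right)}} = \sqrt{305 \cdot 167 + \sqrt{280} \sqrt{-135 + 280}} = \sqrt{50935 + 2 \sqrt{70} \sqrt{145}} = \sqrt{50935 + 10 \sqrt{406}}$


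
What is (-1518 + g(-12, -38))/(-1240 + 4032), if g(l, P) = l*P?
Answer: -531/1396 ≈ -0.38037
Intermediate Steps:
g(l, P) = P*l
(-1518 + g(-12, -38))/(-1240 + 4032) = (-1518 - 38*(-12))/(-1240 + 4032) = (-1518 + 456)/2792 = -1062*1/2792 = -531/1396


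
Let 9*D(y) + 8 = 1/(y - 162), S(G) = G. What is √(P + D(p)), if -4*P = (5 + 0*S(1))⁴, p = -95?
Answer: I*√373640221/1542 ≈ 12.536*I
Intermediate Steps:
D(y) = -8/9 + 1/(9*(-162 + y)) (D(y) = -8/9 + 1/(9*(y - 162)) = -8/9 + 1/(9*(-162 + y)))
P = -625/4 (P = -(5 + 0*1)⁴/4 = -(5 + 0)⁴/4 = -¼*5⁴ = -¼*625 = -625/4 ≈ -156.25)
√(P + D(p)) = √(-625/4 + (1297 - 8*(-95))/(9*(-162 - 95))) = √(-625/4 + (⅑)*(1297 + 760)/(-257)) = √(-625/4 + (⅑)*(-1/257)*2057) = √(-625/4 - 2057/2313) = √(-1453853/9252) = I*√373640221/1542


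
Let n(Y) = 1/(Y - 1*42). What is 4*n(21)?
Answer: -4/21 ≈ -0.19048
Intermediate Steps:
n(Y) = 1/(-42 + Y) (n(Y) = 1/(Y - 42) = 1/(-42 + Y))
4*n(21) = 4/(-42 + 21) = 4/(-21) = 4*(-1/21) = -4/21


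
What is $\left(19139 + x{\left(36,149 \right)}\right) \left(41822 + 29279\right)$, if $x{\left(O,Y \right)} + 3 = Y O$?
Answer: $1741974500$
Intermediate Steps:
$x{\left(O,Y \right)} = -3 + O Y$ ($x{\left(O,Y \right)} = -3 + Y O = -3 + O Y$)
$\left(19139 + x{\left(36,149 \right)}\right) \left(41822 + 29279\right) = \left(19139 + \left(-3 + 36 \cdot 149\right)\right) \left(41822 + 29279\right) = \left(19139 + \left(-3 + 5364\right)\right) 71101 = \left(19139 + 5361\right) 71101 = 24500 \cdot 71101 = 1741974500$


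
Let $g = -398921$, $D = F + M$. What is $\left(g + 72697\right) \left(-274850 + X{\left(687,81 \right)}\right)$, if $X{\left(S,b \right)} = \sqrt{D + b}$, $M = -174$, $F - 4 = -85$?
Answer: $89662666400 - 326224 i \sqrt{174} \approx 8.9663 \cdot 10^{10} - 4.3032 \cdot 10^{6} i$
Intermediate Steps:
$F = -81$ ($F = 4 - 85 = -81$)
$D = -255$ ($D = -81 - 174 = -255$)
$X{\left(S,b \right)} = \sqrt{-255 + b}$
$\left(g + 72697\right) \left(-274850 + X{\left(687,81 \right)}\right) = \left(-398921 + 72697\right) \left(-274850 + \sqrt{-255 + 81}\right) = - 326224 \left(-274850 + \sqrt{-174}\right) = - 326224 \left(-274850 + i \sqrt{174}\right) = 89662666400 - 326224 i \sqrt{174}$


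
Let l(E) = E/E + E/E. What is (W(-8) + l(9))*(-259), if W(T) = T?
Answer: 1554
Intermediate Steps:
l(E) = 2 (l(E) = 1 + 1 = 2)
(W(-8) + l(9))*(-259) = (-8 + 2)*(-259) = -6*(-259) = 1554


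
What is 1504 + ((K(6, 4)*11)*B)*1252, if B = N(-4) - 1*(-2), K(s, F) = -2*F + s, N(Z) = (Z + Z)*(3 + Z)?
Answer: -273936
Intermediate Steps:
N(Z) = 2*Z*(3 + Z) (N(Z) = (2*Z)*(3 + Z) = 2*Z*(3 + Z))
K(s, F) = s - 2*F
B = 10 (B = 2*(-4)*(3 - 4) - 1*(-2) = 2*(-4)*(-1) + 2 = 8 + 2 = 10)
1504 + ((K(6, 4)*11)*B)*1252 = 1504 + (((6 - 2*4)*11)*10)*1252 = 1504 + (((6 - 8)*11)*10)*1252 = 1504 + (-2*11*10)*1252 = 1504 - 22*10*1252 = 1504 - 220*1252 = 1504 - 275440 = -273936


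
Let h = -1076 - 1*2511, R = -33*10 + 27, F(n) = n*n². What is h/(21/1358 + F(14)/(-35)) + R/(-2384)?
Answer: 8317903759/181262672 ≈ 45.889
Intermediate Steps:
F(n) = n³
R = -303 (R = -330 + 27 = -303)
h = -3587 (h = -1076 - 2511 = -3587)
h/(21/1358 + F(14)/(-35)) + R/(-2384) = -3587/(21/1358 + 14³/(-35)) - 303/(-2384) = -3587/(21*(1/1358) + 2744*(-1/35)) - 303*(-1/2384) = -3587/(3/194 - 392/5) + 303/2384 = -3587/(-76033/970) + 303/2384 = -3587*(-970/76033) + 303/2384 = 3479390/76033 + 303/2384 = 8317903759/181262672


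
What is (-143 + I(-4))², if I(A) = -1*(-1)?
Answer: 20164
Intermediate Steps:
I(A) = 1
(-143 + I(-4))² = (-143 + 1)² = (-142)² = 20164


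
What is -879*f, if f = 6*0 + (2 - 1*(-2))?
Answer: -3516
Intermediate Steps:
f = 4 (f = 0 + (2 + 2) = 0 + 4 = 4)
-879*f = -879*4 = -3516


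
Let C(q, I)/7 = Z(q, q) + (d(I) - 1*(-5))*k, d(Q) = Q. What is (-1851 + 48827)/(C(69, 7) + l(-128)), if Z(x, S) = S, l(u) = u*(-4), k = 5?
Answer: 46976/1415 ≈ 33.199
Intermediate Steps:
l(u) = -4*u
C(q, I) = 175 + 7*q + 35*I (C(q, I) = 7*(q + (I - 1*(-5))*5) = 7*(q + (I + 5)*5) = 7*(q + (5 + I)*5) = 7*(q + (25 + 5*I)) = 7*(25 + q + 5*I) = 175 + 7*q + 35*I)
(-1851 + 48827)/(C(69, 7) + l(-128)) = (-1851 + 48827)/((175 + 7*69 + 35*7) - 4*(-128)) = 46976/((175 + 483 + 245) + 512) = 46976/(903 + 512) = 46976/1415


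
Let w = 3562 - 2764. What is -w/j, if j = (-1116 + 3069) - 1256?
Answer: -798/697 ≈ -1.1449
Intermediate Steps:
w = 798
j = 697 (j = 1953 - 1256 = 697)
-w/j = -798/697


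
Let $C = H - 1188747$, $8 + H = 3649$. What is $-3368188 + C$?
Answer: $-4553294$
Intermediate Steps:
$H = 3641$ ($H = -8 + 3649 = 3641$)
$C = -1185106$ ($C = 3641 - 1188747 = -1185106$)
$-3368188 + C = -3368188 - 1185106 = -4553294$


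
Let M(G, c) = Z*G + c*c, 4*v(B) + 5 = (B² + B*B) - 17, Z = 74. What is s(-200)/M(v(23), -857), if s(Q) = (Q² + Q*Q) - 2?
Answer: 26666/251205 ≈ 0.10615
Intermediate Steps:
s(Q) = -2 + 2*Q² (s(Q) = (Q² + Q²) - 2 = 2*Q² - 2 = -2 + 2*Q²)
v(B) = -11/2 + B²/2 (v(B) = -5/4 + ((B² + B*B) - 17)/4 = -5/4 + ((B² + B²) - 17)/4 = -5/4 + (2*B² - 17)/4 = -5/4 + (-17 + 2*B²)/4 = -5/4 + (-17/4 + B²/2) = -11/2 + B²/2)
M(G, c) = c² + 74*G (M(G, c) = 74*G + c*c = 74*G + c² = c² + 74*G)
s(-200)/M(v(23), -857) = (-2 + 2*(-200)²)/((-857)² + 74*(-11/2 + (½)*23²)) = (-2 + 2*40000)/(734449 + 74*(-11/2 + (½)*529)) = (-2 + 80000)/(734449 + 74*(-11/2 + 529/2)) = 79998/(734449 + 74*259) = 79998/(734449 + 19166) = 79998/753615 = 79998*(1/753615) = 26666/251205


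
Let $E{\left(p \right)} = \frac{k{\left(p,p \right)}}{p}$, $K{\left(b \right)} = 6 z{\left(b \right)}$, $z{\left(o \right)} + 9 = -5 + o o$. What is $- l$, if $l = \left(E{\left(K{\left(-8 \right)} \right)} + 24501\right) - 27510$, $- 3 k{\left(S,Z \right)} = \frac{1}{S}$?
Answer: $\frac{812430001}{270000} \approx 3009.0$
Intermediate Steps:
$k{\left(S,Z \right)} = - \frac{1}{3 S}$
$z{\left(o \right)} = -14 + o^{2}$ ($z{\left(o \right)} = -9 + \left(-5 + o o\right) = -9 + \left(-5 + o^{2}\right) = -14 + o^{2}$)
$K{\left(b \right)} = -84 + 6 b^{2}$ ($K{\left(b \right)} = 6 \left(-14 + b^{2}\right) = -84 + 6 b^{2}$)
$E{\left(p \right)} = - \frac{1}{3 p^{2}}$ ($E{\left(p \right)} = \frac{\left(- \frac{1}{3}\right) \frac{1}{p}}{p} = - \frac{1}{3 p^{2}}$)
$l = - \frac{812430001}{270000}$ ($l = \left(- \frac{1}{3 \left(-84 + 6 \left(-8\right)^{2}\right)^{2}} + 24501\right) - 27510 = \left(- \frac{1}{3 \left(-84 + 6 \cdot 64\right)^{2}} + 24501\right) - 27510 = \left(- \frac{1}{3 \left(-84 + 384\right)^{2}} + 24501\right) - 27510 = \left(- \frac{1}{3 \cdot 90000} + 24501\right) - 27510 = \left(\left(- \frac{1}{3}\right) \frac{1}{90000} + 24501\right) - 27510 = \left(- \frac{1}{270000} + 24501\right) - 27510 = \frac{6615269999}{270000} - 27510 = - \frac{812430001}{270000} \approx -3009.0$)
$- l = \left(-1\right) \left(- \frac{812430001}{270000}\right) = \frac{812430001}{270000}$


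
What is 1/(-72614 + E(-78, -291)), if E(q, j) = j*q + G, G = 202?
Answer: -1/49714 ≈ -2.0115e-5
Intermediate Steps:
E(q, j) = 202 + j*q (E(q, j) = j*q + 202 = 202 + j*q)
1/(-72614 + E(-78, -291)) = 1/(-72614 + (202 - 291*(-78))) = 1/(-72614 + (202 + 22698)) = 1/(-72614 + 22900) = 1/(-49714) = -1/49714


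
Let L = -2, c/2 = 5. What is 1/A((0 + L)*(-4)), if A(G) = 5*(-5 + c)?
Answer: 1/25 ≈ 0.040000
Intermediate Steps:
c = 10 (c = 2*5 = 10)
A(G) = 25 (A(G) = 5*(-5 + 10) = 5*5 = 25)
1/A((0 + L)*(-4)) = 1/25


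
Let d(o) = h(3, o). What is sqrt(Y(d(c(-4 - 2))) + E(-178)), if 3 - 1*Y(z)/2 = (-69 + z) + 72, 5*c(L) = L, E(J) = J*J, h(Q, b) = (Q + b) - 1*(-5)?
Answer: 4*sqrt(49485)/5 ≈ 177.96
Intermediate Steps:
h(Q, b) = 5 + Q + b (h(Q, b) = (Q + b) + 5 = 5 + Q + b)
E(J) = J**2
c(L) = L/5
d(o) = 8 + o (d(o) = 5 + 3 + o = 8 + o)
Y(z) = -2*z (Y(z) = 6 - 2*((-69 + z) + 72) = 6 - 2*(3 + z) = 6 + (-6 - 2*z) = -2*z)
sqrt(Y(d(c(-4 - 2))) + E(-178)) = sqrt(-2*(8 + (-4 - 2)/5) + (-178)**2) = sqrt(-2*(8 + (1/5)*(-6)) + 31684) = sqrt(-2*(8 - 6/5) + 31684) = sqrt(-2*34/5 + 31684) = sqrt(-68/5 + 31684) = sqrt(158352/5) = 4*sqrt(49485)/5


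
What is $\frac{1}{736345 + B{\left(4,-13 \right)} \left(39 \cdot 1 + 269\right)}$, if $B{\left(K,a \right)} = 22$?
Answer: $\frac{1}{743121} \approx 1.3457 \cdot 10^{-6}$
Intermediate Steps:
$\frac{1}{736345 + B{\left(4,-13 \right)} \left(39 \cdot 1 + 269\right)} = \frac{1}{736345 + 22 \left(39 \cdot 1 + 269\right)} = \frac{1}{736345 + 22 \left(39 + 269\right)} = \frac{1}{736345 + 22 \cdot 308} = \frac{1}{736345 + 6776} = \frac{1}{743121}$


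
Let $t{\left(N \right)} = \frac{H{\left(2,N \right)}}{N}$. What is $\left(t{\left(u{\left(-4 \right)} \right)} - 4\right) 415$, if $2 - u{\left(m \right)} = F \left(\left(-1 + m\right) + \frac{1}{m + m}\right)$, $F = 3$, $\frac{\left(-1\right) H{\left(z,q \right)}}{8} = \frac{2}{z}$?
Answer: $- \frac{257300}{139} \approx -1851.1$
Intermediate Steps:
$H{\left(z,q \right)} = - \frac{16}{z}$ ($H{\left(z,q \right)} = - 8 \frac{2}{z} = - \frac{16}{z}$)
$u{\left(m \right)} = 5 - 3 m - \frac{3}{2 m}$ ($u{\left(m \right)} = 2 - 3 \left(\left(-1 + m\right) + \frac{1}{m + m}\right) = 2 - 3 \left(\left(-1 + m\right) + \frac{1}{2 m}\right) = 2 - 3 \left(-1 + m + \frac{1}{2 m}\right) = 2 - \left(-3 + 3 m + \frac{3}{2 m}\right) = 5 - 3 m - \frac{3}{2 m}$)
$t{\left(N \right)} = - \frac{8}{N}$ ($t{\left(N \right)} = \frac{\left(-16\right) \frac{1}{2}}{N} = - \frac{8}{N}$)
$\left(t{\left(u{\left(-4 \right)} \right)} - 4\right) 415 = \left(- \frac{8}{5 - -12 - \frac{3}{2 \left(-4\right)}} - 4\right) 415 = \left(- \frac{8}{5 + 12 - - \frac{3}{8}} - 4\right) 415 = \left(- \frac{8}{5 + 12 + \frac{3}{8}} - 4\right) 415 = \left(- \frac{8}{\frac{139}{8}} - 4\right) 415 = \left(\left(-8\right) \frac{8}{139} - 4\right) 415 = \left(- \frac{64}{139} - 4\right) 415 = \left(- \frac{620}{139}\right) 415 = - \frac{257300}{139}$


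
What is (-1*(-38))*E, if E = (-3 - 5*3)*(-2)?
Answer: 1368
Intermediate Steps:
E = 36 (E = (-3 - 15)*(-2) = -18*(-2) = 36)
(-1*(-38))*E = -1*(-38)*36 = 38*36 = 1368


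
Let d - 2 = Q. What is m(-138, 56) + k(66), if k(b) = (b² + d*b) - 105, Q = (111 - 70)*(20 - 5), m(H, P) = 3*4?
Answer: 44985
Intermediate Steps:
m(H, P) = 12
Q = 615 (Q = 41*15 = 615)
d = 617 (d = 2 + 615 = 617)
k(b) = -105 + b² + 617*b (k(b) = (b² + 617*b) - 105 = -105 + b² + 617*b)
m(-138, 56) + k(66) = 12 + (-105 + 66² + 617*66) = 12 + (-105 + 4356 + 40722) = 12 + 44973 = 44985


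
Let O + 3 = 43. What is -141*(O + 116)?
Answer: -21996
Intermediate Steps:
O = 40 (O = -3 + 43 = 40)
-141*(O + 116) = -141*(40 + 116) = -141*156 = -21996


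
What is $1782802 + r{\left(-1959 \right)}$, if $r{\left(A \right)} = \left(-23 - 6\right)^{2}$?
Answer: $1783643$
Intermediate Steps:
$r{\left(A \right)} = 841$ ($r{\left(A \right)} = \left(-23 - 6\right)^{2} = \left(-29\right)^{2} = 841$)
$1782802 + r{\left(-1959 \right)} = 1782802 + 841 = 1783643$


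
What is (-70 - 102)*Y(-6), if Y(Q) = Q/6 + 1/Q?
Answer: 602/3 ≈ 200.67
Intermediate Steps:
Y(Q) = 1/Q + Q/6 (Y(Q) = Q*(1/6) + 1/Q = Q/6 + 1/Q = 1/Q + Q/6)
(-70 - 102)*Y(-6) = (-70 - 102)*(1/(-6) + (1/6)*(-6)) = -172*(-1/6 - 1) = -172*(-7/6) = 602/3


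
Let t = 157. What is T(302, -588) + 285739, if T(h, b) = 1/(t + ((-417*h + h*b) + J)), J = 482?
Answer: 86542056668/302871 ≈ 2.8574e+5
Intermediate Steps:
T(h, b) = 1/(639 - 417*h + b*h) (T(h, b) = 1/(157 + ((-417*h + h*b) + 482)) = 1/(157 + ((-417*h + b*h) + 482)) = 1/(157 + (482 - 417*h + b*h)) = 1/(639 - 417*h + b*h))
T(302, -588) + 285739 = 1/(639 - 417*302 - 588*302) + 285739 = 1/(639 - 125934 - 177576) + 285739 = 1/(-302871) + 285739 = -1/302871 + 285739 = 86542056668/302871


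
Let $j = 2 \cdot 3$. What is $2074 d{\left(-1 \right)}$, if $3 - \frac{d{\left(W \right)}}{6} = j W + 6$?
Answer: $37332$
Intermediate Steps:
$j = 6$
$d{\left(W \right)} = -18 - 36 W$ ($d{\left(W \right)} = 18 - 6 \left(6 W + 6\right) = 18 - 6 \left(6 + 6 W\right) = 18 - \left(36 + 36 W\right) = -18 - 36 W$)
$2074 d{\left(-1 \right)} = 2074 \left(-18 - -36\right) = 2074 \left(-18 + 36\right) = 2074 \cdot 18 = 37332$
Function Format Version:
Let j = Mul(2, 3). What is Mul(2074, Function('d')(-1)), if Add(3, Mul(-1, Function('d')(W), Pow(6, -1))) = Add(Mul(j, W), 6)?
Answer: 37332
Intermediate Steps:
j = 6
Function('d')(W) = Add(-18, Mul(-36, W)) (Function('d')(W) = Add(18, Mul(-6, Add(Mul(6, W), 6))) = Add(18, Mul(-6, Add(6, Mul(6, W)))) = Add(18, Add(-36, Mul(-36, W))) = Add(-18, Mul(-36, W)))
Mul(2074, Function('d')(-1)) = Mul(2074, Add(-18, Mul(-36, -1))) = Mul(2074, Add(-18, 36)) = Mul(2074, 18) = 37332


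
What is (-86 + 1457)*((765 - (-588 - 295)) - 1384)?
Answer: 361944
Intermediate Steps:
(-86 + 1457)*((765 - (-588 - 295)) - 1384) = 1371*((765 - 1*(-883)) - 1384) = 1371*((765 + 883) - 1384) = 1371*(1648 - 1384) = 1371*264 = 361944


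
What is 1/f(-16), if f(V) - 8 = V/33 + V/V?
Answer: 33/281 ≈ 0.11744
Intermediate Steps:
f(V) = 9 + V/33 (f(V) = 8 + (V/33 + V/V) = 8 + (V*(1/33) + 1) = 8 + (V/33 + 1) = 8 + (1 + V/33) = 9 + V/33)
1/f(-16) = 1/(9 + (1/33)*(-16)) = 1/(9 - 16/33) = 1/(281/33) = 33/281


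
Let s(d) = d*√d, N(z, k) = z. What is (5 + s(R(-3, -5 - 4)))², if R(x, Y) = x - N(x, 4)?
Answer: 25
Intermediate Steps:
R(x, Y) = 0 (R(x, Y) = x - x = 0)
s(d) = d^(3/2)
(5 + s(R(-3, -5 - 4)))² = (5 + 0^(3/2))² = (5 + 0)² = 5² = 25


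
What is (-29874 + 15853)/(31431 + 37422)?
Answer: -14021/68853 ≈ -0.20364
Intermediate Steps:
(-29874 + 15853)/(31431 + 37422) = -14021/68853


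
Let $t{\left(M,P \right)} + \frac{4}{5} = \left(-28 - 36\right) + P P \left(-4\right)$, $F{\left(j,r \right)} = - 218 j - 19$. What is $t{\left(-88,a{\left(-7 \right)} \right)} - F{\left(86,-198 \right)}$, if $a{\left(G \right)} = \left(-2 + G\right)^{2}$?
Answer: $- \frac{37709}{5} \approx -7541.8$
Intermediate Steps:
$F{\left(j,r \right)} = -19 - 218 j$
$t{\left(M,P \right)} = - \frac{324}{5} - 4 P^{2}$ ($t{\left(M,P \right)} = - \frac{4}{5} + \left(\left(-28 - 36\right) + P P \left(-4\right)\right) = - \frac{4}{5} + \left(-64 + P^{2} \left(-4\right)\right) = - \frac{4}{5} - \left(64 + 4 P^{2}\right) = - \frac{324}{5} - 4 P^{2}$)
$t{\left(-88,a{\left(-7 \right)} \right)} - F{\left(86,-198 \right)} = \left(- \frac{324}{5} - 4 \left(\left(-2 - 7\right)^{2}\right)^{2}\right) - \left(-19 - 18748\right) = \left(- \frac{324}{5} - 4 \left(\left(-9\right)^{2}\right)^{2}\right) - \left(-19 - 18748\right) = \left(- \frac{324}{5} - 4 \cdot 81^{2}\right) - -18767 = \left(- \frac{324}{5} - 26244\right) + 18767 = - \frac{131544}{5} + 18767 = - \frac{37709}{5}$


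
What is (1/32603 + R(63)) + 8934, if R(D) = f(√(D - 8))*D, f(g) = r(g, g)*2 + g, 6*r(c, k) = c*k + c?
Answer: 328931668/32603 + 84*√55 ≈ 10712.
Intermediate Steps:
r(c, k) = c/6 + c*k/6 (r(c, k) = (c*k + c)/6 = (c + c*k)/6 = c/6 + c*k/6)
f(g) = g + g*(1 + g)/3 (f(g) = (g*(1 + g)/6)*2 + g = g*(1 + g)/3 + g = g + g*(1 + g)/3)
R(D) = D*√(-8 + D)*(4 + √(-8 + D))/3 (R(D) = (√(D - 8)*(4 + √(D - 8))/3)*D = (√(-8 + D)*(4 + √(-8 + D))/3)*D = D*√(-8 + D)*(4 + √(-8 + D))/3)
(1/32603 + R(63)) + 8934 = (1/32603 + (⅓)*63*(-8 + 63 + 4*√(-8 + 63))) + 8934 = (1/32603 + (⅓)*63*(-8 + 63 + 4*√55)) + 8934 = (1/32603 + (⅓)*63*(55 + 4*√55)) + 8934 = (1/32603 + (1155 + 84*√55)) + 8934 = (37656466/32603 + 84*√55) + 8934 = 328931668/32603 + 84*√55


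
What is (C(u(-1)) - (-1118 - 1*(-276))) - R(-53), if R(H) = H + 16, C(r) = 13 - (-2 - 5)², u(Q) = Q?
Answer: 843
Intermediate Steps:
C(r) = -36 (C(r) = 13 - 1*(-7)² = 13 - 1*49 = 13 - 49 = -36)
R(H) = 16 + H
(C(u(-1)) - (-1118 - 1*(-276))) - R(-53) = (-36 - (-1118 - 1*(-276))) - (16 - 53) = (-36 - (-1118 + 276)) - 1*(-37) = (-36 - 1*(-842)) + 37 = (-36 + 842) + 37 = 806 + 37 = 843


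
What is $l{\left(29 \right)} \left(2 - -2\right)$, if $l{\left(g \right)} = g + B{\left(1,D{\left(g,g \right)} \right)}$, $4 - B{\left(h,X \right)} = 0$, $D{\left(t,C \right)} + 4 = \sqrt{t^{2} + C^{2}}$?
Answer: $132$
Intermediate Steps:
$D{\left(t,C \right)} = -4 + \sqrt{C^{2} + t^{2}}$ ($D{\left(t,C \right)} = -4 + \sqrt{t^{2} + C^{2}} = -4 + \sqrt{C^{2} + t^{2}}$)
$B{\left(h,X \right)} = 4$ ($B{\left(h,X \right)} = 4 - 0 = 4 + 0 = 4$)
$l{\left(g \right)} = 4 + g$ ($l{\left(g \right)} = g + 4 = 4 + g$)
$l{\left(29 \right)} \left(2 - -2\right) = \left(4 + 29\right) \left(2 - -2\right) = 33 \left(2 + 2\right) = 33 \cdot 4 = 132$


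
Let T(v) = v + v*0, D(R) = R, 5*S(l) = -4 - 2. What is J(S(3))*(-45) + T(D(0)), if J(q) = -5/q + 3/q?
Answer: -75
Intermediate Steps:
S(l) = -6/5 (S(l) = (-4 - 2)/5 = (⅕)*(-6) = -6/5)
J(q) = -2/q
T(v) = v (T(v) = v + 0 = v)
J(S(3))*(-45) + T(D(0)) = -2/(-6/5)*(-45) + 0 = -2*(-⅚)*(-45) + 0 = (5/3)*(-45) + 0 = -75 + 0 = -75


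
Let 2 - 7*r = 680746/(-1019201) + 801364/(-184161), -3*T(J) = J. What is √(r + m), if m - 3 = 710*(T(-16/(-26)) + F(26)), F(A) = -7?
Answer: I*√573347015146146903543272391/334910467801 ≈ 71.496*I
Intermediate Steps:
T(J) = -J/3
r = 77500706176/77287031031 (r = 2/7 - (680746/(-1019201) + 801364/(-184161))/7 = 2/7 - (680746*(-1/1019201) + 801364*(-1/184161))/7 = 2/7 - (-680746/1019201 - 801364/184161)/7 = 2/7 - ⅐*(-55418697310/11041004433) = 2/7 + 55418697310/77287031031 = 77500706176/77287031031 ≈ 1.0028)
m = -199393/39 (m = 3 + 710*(-(-16)/(3*(-26)) - 7) = 3 + 710*(-(-16)*(-1)/(3*26) - 7) = 3 + 710*(-⅓*8/13 - 7) = 3 + 710*(-8/39 - 7) = 3 + 710*(-281/39) = 3 - 199510/39 = -199393/39 ≈ -5112.6)
√(r + m) = √(77500706176/77287031031 - 199393/39) = √(-1711941161202591/334910467801) = I*√573347015146146903543272391/334910467801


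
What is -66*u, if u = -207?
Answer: 13662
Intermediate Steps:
-66*u = -66*(-207) = 13662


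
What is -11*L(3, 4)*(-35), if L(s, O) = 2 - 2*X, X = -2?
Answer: 2310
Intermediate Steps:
L(s, O) = 6 (L(s, O) = 2 - 2*(-2) = 2 + 4 = 6)
-11*L(3, 4)*(-35) = -11*6*(-35) = -66*(-35) = 2310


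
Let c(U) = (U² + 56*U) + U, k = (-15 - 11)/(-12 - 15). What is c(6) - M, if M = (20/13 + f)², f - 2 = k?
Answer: 44073578/123201 ≈ 357.74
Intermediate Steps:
k = 26/27 (k = -26/(-27) = -26*(-1/27) = 26/27 ≈ 0.96296)
f = 80/27 (f = 2 + 26/27 = 80/27 ≈ 2.9630)
c(U) = U² + 57*U
M = 2496400/123201 (M = (20/13 + 80/27)² = (1580/351)² = 2496400/123201 ≈ 20.263)
c(6) - M = 6*(57 + 6) - 1*2496400/123201 = 6*63 - 2496400/123201 = 378 - 2496400/123201 = 44073578/123201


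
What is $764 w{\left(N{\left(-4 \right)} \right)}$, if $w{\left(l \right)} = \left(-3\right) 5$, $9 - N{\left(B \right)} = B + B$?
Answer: $-11460$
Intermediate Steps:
$N{\left(B \right)} = 9 - 2 B$ ($N{\left(B \right)} = 9 - \left(B + B\right) = 9 - 2 B$)
$w{\left(l \right)} = -15$
$764 w{\left(N{\left(-4 \right)} \right)} = 764 \left(-15\right) = -11460$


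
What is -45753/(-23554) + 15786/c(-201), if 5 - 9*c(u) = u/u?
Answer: 418324251/11777 ≈ 35520.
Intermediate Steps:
c(u) = 4/9 (c(u) = 5/9 - u/(9*u) = 5/9 - ⅑*1 = 5/9 - ⅑ = 4/9)
-45753/(-23554) + 15786/c(-201) = -45753/(-23554) + 15786/(4/9) = -45753*(-1/23554) + 15786*(9/4) = 45753/23554 + 71037/2 = 418324251/11777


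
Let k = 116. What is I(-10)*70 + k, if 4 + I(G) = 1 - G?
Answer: 606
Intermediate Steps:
I(G) = -3 - G (I(G) = -4 + (1 - G) = -3 - G)
I(-10)*70 + k = (-3 - 1*(-10))*70 + 116 = (-3 + 10)*70 + 116 = 7*70 + 116 = 490 + 116 = 606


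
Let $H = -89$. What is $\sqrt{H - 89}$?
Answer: $i \sqrt{178} \approx 13.342 i$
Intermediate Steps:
$\sqrt{H - 89} = \sqrt{-89 - 89} = \sqrt{-178} = i \sqrt{178}$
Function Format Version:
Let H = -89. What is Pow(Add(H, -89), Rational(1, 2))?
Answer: Mul(I, Pow(178, Rational(1, 2))) ≈ Mul(13.342, I)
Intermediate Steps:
Pow(Add(H, -89), Rational(1, 2)) = Pow(Add(-89, -89), Rational(1, 2)) = Pow(-178, Rational(1, 2)) = Mul(I, Pow(178, Rational(1, 2)))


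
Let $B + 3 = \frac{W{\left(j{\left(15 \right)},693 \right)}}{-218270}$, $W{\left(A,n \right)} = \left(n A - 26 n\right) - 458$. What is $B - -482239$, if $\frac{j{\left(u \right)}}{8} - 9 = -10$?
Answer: $\frac{10525767574}{21827} \approx 4.8224 \cdot 10^{5}$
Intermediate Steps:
$j{\left(u \right)} = -8$ ($j{\left(u \right)} = 72 + 8 \left(-10\right) = 72 - 80 = -8$)
$W{\left(A,n \right)} = -458 - 26 n + A n$ ($W{\left(A,n \right)} = \left(A n - 26 n\right) - 458 = \left(- 26 n + A n\right) - 458 = -458 - 26 n + A n$)
$B = - \frac{63079}{21827}$ ($B = -3 + \frac{-458 - 18018 - 5544}{-218270} = -3 + \left(-458 - 18018 - 5544\right) \left(- \frac{1}{218270}\right) = -3 - - \frac{2402}{21827} = -3 + \frac{2402}{21827} = - \frac{63079}{21827} \approx -2.89$)
$B - -482239 = - \frac{63079}{21827} - -482239 = - \frac{63079}{21827} + 482239 = \frac{10525767574}{21827}$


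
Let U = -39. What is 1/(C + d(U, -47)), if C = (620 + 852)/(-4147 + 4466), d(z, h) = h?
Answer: -319/13521 ≈ -0.023593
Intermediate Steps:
C = 1472/319 ≈ 4.6144
1/(C + d(U, -47)) = 1/(1472/319 - 47) = 1/(-13521/319) = -319/13521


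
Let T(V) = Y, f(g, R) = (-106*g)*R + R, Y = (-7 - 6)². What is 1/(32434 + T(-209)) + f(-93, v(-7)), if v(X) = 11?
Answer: 3535762748/32603 ≈ 1.0845e+5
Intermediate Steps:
Y = 169 (Y = (-13)² = 169)
f(g, R) = R - 106*R*g (f(g, R) = -106*R*g + R = R - 106*R*g)
T(V) = 169
1/(32434 + T(-209)) + f(-93, v(-7)) = 1/(32434 + 169) + 11*(1 - 106*(-93)) = 1/32603 + 11*(1 + 9858) = 1/32603 + 11*9859 = 1/32603 + 108449 = 3535762748/32603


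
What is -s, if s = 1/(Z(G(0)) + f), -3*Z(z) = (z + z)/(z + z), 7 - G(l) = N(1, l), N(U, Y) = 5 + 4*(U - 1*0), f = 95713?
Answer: -3/287138 ≈ -1.0448e-5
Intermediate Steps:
N(U, Y) = 5 + 4*U (N(U, Y) = 5 + 4*(U + 0) = 5 + 4*U)
G(l) = -2 (G(l) = 7 - (5 + 4*1) = 7 - (5 + 4) = 7 - 1*9 = 7 - 9 = -2)
Z(z) = -⅓ (Z(z) = -(z + z)/(3*(z + z)) = -2*z/(3*(2*z)) = -2*z*1/(2*z)/3 = -⅓*1 = -⅓)
s = 3/287138 (s = 1/(-⅓ + 95713) = 1/(287138/3) = 3/287138 ≈ 1.0448e-5)
-s = -1*3/287138 = -3/287138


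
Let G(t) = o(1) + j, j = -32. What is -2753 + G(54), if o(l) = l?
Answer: -2784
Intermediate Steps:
G(t) = -31 (G(t) = 1 - 32 = -31)
-2753 + G(54) = -2753 - 31 = -2784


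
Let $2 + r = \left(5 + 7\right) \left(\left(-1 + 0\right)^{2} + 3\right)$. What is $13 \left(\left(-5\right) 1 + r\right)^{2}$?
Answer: $21853$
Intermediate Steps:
$r = 46$ ($r = -2 + \left(5 + 7\right) \left(\left(-1 + 0\right)^{2} + 3\right) = -2 + 12 \left(\left(-1\right)^{2} + 3\right) = -2 + 12 \left(1 + 3\right) = -2 + 12 \cdot 4 = -2 + 48 = 46$)
$13 \left(\left(-5\right) 1 + r\right)^{2} = 13 \left(\left(-5\right) 1 + 46\right)^{2} = 13 \left(-5 + 46\right)^{2} = 13 \cdot 41^{2} = 13 \cdot 1681 = 21853$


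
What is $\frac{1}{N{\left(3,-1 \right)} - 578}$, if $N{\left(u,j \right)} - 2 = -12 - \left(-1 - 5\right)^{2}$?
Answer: $- \frac{1}{624} \approx -0.0016026$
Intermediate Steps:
$N{\left(u,j \right)} = -46$ ($N{\left(u,j \right)} = 2 - \left(12 + \left(-1 - 5\right)^{2}\right) = 2 - 48 = -46$)
$\frac{1}{N{\left(3,-1 \right)} - 578} = \frac{1}{-46 - 578} = \frac{1}{-624} = - \frac{1}{624}$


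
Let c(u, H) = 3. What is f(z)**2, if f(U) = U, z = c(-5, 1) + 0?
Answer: 9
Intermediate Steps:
z = 3 (z = 3 + 0 = 3)
f(z)**2 = 3**2 = 9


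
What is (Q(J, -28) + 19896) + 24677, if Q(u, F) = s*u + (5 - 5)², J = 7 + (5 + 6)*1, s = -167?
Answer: 41567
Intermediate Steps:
J = 18 (J = 7 + 11*1 = 7 + 11 = 18)
Q(u, F) = -167*u (Q(u, F) = -167*u + (5 - 5)² = -167*u + 0² = -167*u + 0 = -167*u)
(Q(J, -28) + 19896) + 24677 = (-167*18 + 19896) + 24677 = (-3006 + 19896) + 24677 = 16890 + 24677 = 41567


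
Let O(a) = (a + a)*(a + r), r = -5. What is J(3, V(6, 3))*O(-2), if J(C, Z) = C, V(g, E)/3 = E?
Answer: 84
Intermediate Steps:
V(g, E) = 3*E
O(a) = 2*a*(-5 + a) (O(a) = (a + a)*(a - 5) = (2*a)*(-5 + a) = 2*a*(-5 + a))
J(3, V(6, 3))*O(-2) = 3*(2*(-2)*(-5 - 2)) = 3*(2*(-2)*(-7)) = 3*28 = 84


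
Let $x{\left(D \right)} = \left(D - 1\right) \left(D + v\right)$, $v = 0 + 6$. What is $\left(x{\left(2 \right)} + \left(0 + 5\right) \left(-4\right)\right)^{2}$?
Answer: $144$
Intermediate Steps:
$v = 6$
$x{\left(D \right)} = \left(-1 + D\right) \left(6 + D\right)$ ($x{\left(D \right)} = \left(D - 1\right) \left(D + 6\right) = \left(-1 + D\right) \left(6 + D\right)$)
$\left(x{\left(2 \right)} + \left(0 + 5\right) \left(-4\right)\right)^{2} = \left(\left(-6 + 2^{2} + 5 \cdot 2\right) + \left(0 + 5\right) \left(-4\right)\right)^{2} = \left(\left(-6 + 4 + 10\right) + 5 \left(-4\right)\right)^{2} = \left(8 - 20\right)^{2} = \left(-12\right)^{2} = 144$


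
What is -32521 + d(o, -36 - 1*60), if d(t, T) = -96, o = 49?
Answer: -32617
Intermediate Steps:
-32521 + d(o, -36 - 1*60) = -32521 - 96 = -32617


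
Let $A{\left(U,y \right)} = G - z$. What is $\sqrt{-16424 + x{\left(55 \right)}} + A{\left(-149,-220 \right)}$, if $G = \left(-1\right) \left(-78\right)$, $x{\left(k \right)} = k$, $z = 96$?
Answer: $-18 + i \sqrt{16369} \approx -18.0 + 127.94 i$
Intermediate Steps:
$G = 78$
$A{\left(U,y \right)} = -18$ ($A{\left(U,y \right)} = 78 - 96 = -18$)
$\sqrt{-16424 + x{\left(55 \right)}} + A{\left(-149,-220 \right)} = \sqrt{-16424 + 55} - 18 = \sqrt{-16369} - 18 = i \sqrt{16369} - 18 = -18 + i \sqrt{16369}$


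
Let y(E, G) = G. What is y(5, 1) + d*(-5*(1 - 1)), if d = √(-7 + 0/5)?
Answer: 1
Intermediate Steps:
d = I*√7 (d = √(-7 + 0*(⅕)) = √(-7 + 0) = √(-7) = I*√7 ≈ 2.6458*I)
y(5, 1) + d*(-5*(1 - 1)) = 1 + (I*√7)*(-5*(1 - 1)) = 1 + (I*√7)*(-5*0) = 1 + (I*√7)*0 = 1 + 0 = 1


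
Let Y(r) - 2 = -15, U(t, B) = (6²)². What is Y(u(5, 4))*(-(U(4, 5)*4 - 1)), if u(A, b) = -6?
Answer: 67379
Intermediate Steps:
U(t, B) = 1296 (U(t, B) = 36² = 1296)
Y(r) = -13 (Y(r) = 2 - 15 = -13)
Y(u(5, 4))*(-(U(4, 5)*4 - 1)) = -(-13)*(1296*4 - 1) = -(-13)*(5184 - 1) = -(-13)*5183 = -13*(-5183) = 67379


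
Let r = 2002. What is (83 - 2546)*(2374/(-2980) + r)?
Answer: -7344156159/1490 ≈ -4.9290e+6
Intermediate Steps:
(83 - 2546)*(2374/(-2980) + r) = (83 - 2546)*(2374/(-2980) + 2002) = -2463*(2374*(-1/2980) + 2002) = -2463*(-1187/1490 + 2002) = -2463*2981793/1490 = -7344156159/1490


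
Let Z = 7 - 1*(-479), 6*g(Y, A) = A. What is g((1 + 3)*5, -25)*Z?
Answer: -2025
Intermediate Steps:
g(Y, A) = A/6
Z = 486 (Z = 7 + 479 = 486)
g((1 + 3)*5, -25)*Z = ((⅙)*(-25))*486 = -25/6*486 = -2025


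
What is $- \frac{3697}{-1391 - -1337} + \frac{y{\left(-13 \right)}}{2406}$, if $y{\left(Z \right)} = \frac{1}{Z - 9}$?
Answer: $\frac{32614925}{476388} \approx 68.463$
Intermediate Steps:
$y{\left(Z \right)} = \frac{1}{-9 + Z}$
$- \frac{3697}{-1391 - -1337} + \frac{y{\left(-13 \right)}}{2406} = - \frac{3697}{-1391 - -1337} + \frac{1}{\left(-9 - 13\right) 2406} = - \frac{3697}{-1391 + 1337} + \frac{1}{-22} \cdot \frac{1}{2406} = - \frac{3697}{-54} - \frac{1}{52932} = \left(-3697\right) \left(- \frac{1}{54}\right) - \frac{1}{52932} = \frac{3697}{54} - \frac{1}{52932} = \frac{32614925}{476388}$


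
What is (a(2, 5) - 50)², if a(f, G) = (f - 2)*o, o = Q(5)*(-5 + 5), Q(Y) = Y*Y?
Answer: 2500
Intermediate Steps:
Q(Y) = Y²
o = 0 (o = 5²*(-5 + 5) = 25*0 = 0)
a(f, G) = 0 (a(f, G) = (f - 2)*0 = (-2 + f)*0 = 0)
(a(2, 5) - 50)² = (0 - 50)² = (-50)² = 2500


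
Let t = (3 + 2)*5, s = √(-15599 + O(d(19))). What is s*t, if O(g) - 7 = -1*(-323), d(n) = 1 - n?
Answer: 25*I*√15269 ≈ 3089.2*I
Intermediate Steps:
O(g) = 330 (O(g) = 7 - 1*(-323) = 7 + 323 = 330)
s = I*√15269 (s = √(-15599 + 330) = √(-15269) = I*√15269 ≈ 123.57*I)
t = 25 (t = 5*5 = 25)
s*t = (I*√15269)*25 = 25*I*√15269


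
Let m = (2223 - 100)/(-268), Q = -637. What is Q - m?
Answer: -168593/268 ≈ -629.08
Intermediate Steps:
m = -2123/268 (m = 2123*(-1/268) = -2123/268 ≈ -7.9216)
Q - m = -637 - 1*(-2123/268) = -637 + 2123/268 = -168593/268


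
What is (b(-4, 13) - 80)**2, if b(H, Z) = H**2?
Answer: 4096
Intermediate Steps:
(b(-4, 13) - 80)**2 = ((-4)**2 - 80)**2 = (16 - 80)**2 = (-64)**2 = 4096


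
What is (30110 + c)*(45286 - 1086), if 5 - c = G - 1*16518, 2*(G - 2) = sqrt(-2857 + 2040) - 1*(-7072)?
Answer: 1904799000 - 22100*I*sqrt(817) ≈ 1.9048e+9 - 6.3169e+5*I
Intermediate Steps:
G = 3538 + I*sqrt(817)/2 (G = 2 + (sqrt(-2857 + 2040) - 1*(-7072))/2 = 2 + (sqrt(-817) + 7072)/2 = 2 + (I*sqrt(817) + 7072)/2 = 2 + (7072 + I*sqrt(817))/2 = 2 + (3536 + I*sqrt(817)/2) = 3538 + I*sqrt(817)/2 ≈ 3538.0 + 14.292*I)
c = 12985 - I*sqrt(817)/2 (c = 5 - ((3538 + I*sqrt(817)/2) - 1*16518) = 5 - ((3538 + I*sqrt(817)/2) - 16518) = 5 - (-12980 + I*sqrt(817)/2) = 5 + (12980 - I*sqrt(817)/2) = 12985 - I*sqrt(817)/2 ≈ 12985.0 - 14.292*I)
(30110 + c)*(45286 - 1086) = (30110 + (12985 - I*sqrt(817)/2))*(45286 - 1086) = (43095 - I*sqrt(817)/2)*44200 = 1904799000 - 22100*I*sqrt(817)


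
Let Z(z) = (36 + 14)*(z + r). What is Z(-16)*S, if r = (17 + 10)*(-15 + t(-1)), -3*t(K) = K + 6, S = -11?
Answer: 256300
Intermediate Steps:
t(K) = -2 - K/3 (t(K) = -(K + 6)/3 = -(6 + K)/3 = -2 - K/3)
r = -450 (r = (17 + 10)*(-15 + (-2 - ⅓*(-1))) = 27*(-15 + (-2 + ⅓)) = 27*(-15 - 5/3) = 27*(-50/3) = -450)
Z(z) = -22500 + 50*z (Z(z) = (36 + 14)*(z - 450) = 50*(-450 + z) = -22500 + 50*z)
Z(-16)*S = (-22500 + 50*(-16))*(-11) = (-22500 - 800)*(-11) = -23300*(-11) = 256300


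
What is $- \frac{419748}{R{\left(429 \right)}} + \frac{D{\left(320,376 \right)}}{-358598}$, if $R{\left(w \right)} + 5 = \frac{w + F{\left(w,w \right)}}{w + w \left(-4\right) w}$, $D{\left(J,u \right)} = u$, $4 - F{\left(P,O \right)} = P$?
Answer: $\frac{55371707239167568}{659583466021} \approx 83950.0$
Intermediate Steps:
$F{\left(P,O \right)} = 4 - P$
$R{\left(w \right)} = -5 + \frac{4}{w - 4 w^{2}}$ ($R{\left(w \right)} = -5 + \frac{w - \left(-4 + w\right)}{w + w \left(-4\right) w} = -5 + \frac{4}{w + - 4 w w} = -5 + \frac{4}{w - 4 w^{2}}$)
$- \frac{419748}{R{\left(429 \right)}} + \frac{D{\left(320,376 \right)}}{-358598} = - \frac{419748}{\frac{1}{429} \frac{1}{-1 + 4 \cdot 429} \left(-4 - 20 \cdot 429^{2} + 5 \cdot 429\right)} + \frac{376}{-358598} = - \frac{419748}{\frac{1}{429} \frac{1}{-1 + 1716} \left(-4 - 3680820 + 2145\right)} + 376 \left(- \frac{1}{358598}\right) = - \frac{419748}{\frac{1}{429} \cdot \frac{1}{1715} \left(-4 - 3680820 + 2145\right)} - \frac{188}{179299} = - \frac{419748}{\frac{1}{429} \cdot \frac{1}{1715} \left(-3678679\right)} - \frac{188}{179299} = - \frac{419748}{- \frac{3678679}{735735}} - \frac{188}{179299} = \left(-419748\right) \left(- \frac{735735}{3678679}\right) - \frac{188}{179299} = \frac{308823294780}{3678679} - \frac{188}{179299} = \frac{55371707239167568}{659583466021}$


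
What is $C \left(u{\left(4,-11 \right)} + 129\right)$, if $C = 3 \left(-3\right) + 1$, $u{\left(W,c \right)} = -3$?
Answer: $-1008$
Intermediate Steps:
$C = -8$ ($C = -9 + 1 = -8$)
$C \left(u{\left(4,-11 \right)} + 129\right) = - 8 \left(-3 + 129\right) = \left(-8\right) 126 = -1008$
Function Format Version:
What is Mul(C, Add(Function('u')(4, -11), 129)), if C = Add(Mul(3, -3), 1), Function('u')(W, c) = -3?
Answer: -1008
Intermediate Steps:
C = -8 (C = Add(-9, 1) = -8)
Mul(C, Add(Function('u')(4, -11), 129)) = Mul(-8, Add(-3, 129)) = Mul(-8, 126) = -1008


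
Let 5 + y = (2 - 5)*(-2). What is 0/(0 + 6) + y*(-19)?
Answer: -19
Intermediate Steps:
y = 1 (y = -5 + (2 - 5)*(-2) = -5 - 3*(-2) = -5 + 6 = 1)
0/(0 + 6) + y*(-19) = 0/(0 + 6) + 1*(-19) = 0/6 - 19 = (⅙)*0 - 19 = 0 - 19 = -19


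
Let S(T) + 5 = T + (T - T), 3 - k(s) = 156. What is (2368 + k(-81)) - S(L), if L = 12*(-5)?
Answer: 2280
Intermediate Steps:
k(s) = -153 (k(s) = 3 - 1*156 = 3 - 156 = -153)
L = -60
S(T) = -5 + T (S(T) = -5 + (T + (T - T)) = -5 + (T + 0) = -5 + T)
(2368 + k(-81)) - S(L) = (2368 - 153) - (-5 - 60) = 2215 - 1*(-65) = 2215 + 65 = 2280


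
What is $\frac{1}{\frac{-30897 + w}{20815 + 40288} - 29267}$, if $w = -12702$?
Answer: $- \frac{61103}{1788345100} \approx -3.4167 \cdot 10^{-5}$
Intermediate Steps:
$\frac{1}{\frac{-30897 + w}{20815 + 40288} - 29267} = \frac{1}{\frac{-30897 - 12702}{20815 + 40288} - 29267} = \frac{1}{- \frac{43599}{61103} - 29267} = \frac{1}{- \frac{1788345100}{61103}} = - \frac{61103}{1788345100}$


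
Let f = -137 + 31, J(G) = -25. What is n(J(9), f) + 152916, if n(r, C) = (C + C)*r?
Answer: 158216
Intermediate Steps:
f = -106
n(r, C) = 2*C*r (n(r, C) = (2*C)*r = 2*C*r)
n(J(9), f) + 152916 = 2*(-106)*(-25) + 152916 = 5300 + 152916 = 158216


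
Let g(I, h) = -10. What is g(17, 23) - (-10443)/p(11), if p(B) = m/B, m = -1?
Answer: -114883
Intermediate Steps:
p(B) = -1/B
g(17, 23) - (-10443)/p(11) = -10 - (-10443)/((-1/11)) = -10 - (-10443)/((-1*1/11)) = -10 - (-10443)/(-1/11) = -10 - (-10443)*(-11) = -10 - 59*1947 = -10 - 114873 = -114883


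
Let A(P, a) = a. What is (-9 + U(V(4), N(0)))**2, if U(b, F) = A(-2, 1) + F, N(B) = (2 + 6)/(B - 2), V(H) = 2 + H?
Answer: 144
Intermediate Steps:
N(B) = 8/(-2 + B)
U(b, F) = 1 + F
(-9 + U(V(4), N(0)))**2 = (-9 + (1 + 8/(-2 + 0)))**2 = (-9 + (1 + 8/(-2)))**2 = (-9 + (1 + 8*(-1/2)))**2 = (-9 + (1 - 4))**2 = (-9 - 3)**2 = (-12)**2 = 144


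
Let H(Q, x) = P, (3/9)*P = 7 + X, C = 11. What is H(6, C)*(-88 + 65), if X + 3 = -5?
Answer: 69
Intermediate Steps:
X = -8 (X = -3 - 5 = -8)
P = -3 (P = 3*(7 - 8) = 3*(-1) = -3)
H(Q, x) = -3
H(6, C)*(-88 + 65) = -3*(-88 + 65) = -3*(-23) = 69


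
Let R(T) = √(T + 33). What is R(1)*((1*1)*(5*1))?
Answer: 5*√34 ≈ 29.155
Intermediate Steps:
R(T) = √(33 + T)
R(1)*((1*1)*(5*1)) = √(33 + 1)*((1*1)*(5*1)) = √34*(1*5) = √34*5 = 5*√34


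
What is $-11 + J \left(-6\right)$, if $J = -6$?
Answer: $25$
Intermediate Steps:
$-11 + J \left(-6\right) = -11 - -36 = -11 + 36 = 25$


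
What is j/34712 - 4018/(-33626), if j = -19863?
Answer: -264220211/583612856 ≈ -0.45273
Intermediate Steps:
j/34712 - 4018/(-33626) = -19863/34712 - 4018/(-33626) = -19863*1/34712 - 4018*(-1/33626) = -19863/34712 + 2009/16813 = -264220211/583612856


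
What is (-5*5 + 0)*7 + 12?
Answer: -163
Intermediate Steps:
(-5*5 + 0)*7 + 12 = (-25 + 0)*7 + 12 = -25*7 + 12 = -175 + 12 = -163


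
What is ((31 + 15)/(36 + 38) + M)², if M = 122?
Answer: 20584369/1369 ≈ 15036.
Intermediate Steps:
((31 + 15)/(36 + 38) + M)² = ((31 + 15)/(36 + 38) + 122)² = (46/74 + 122)² = (46*(1/74) + 122)² = (23/37 + 122)² = (4537/37)² = 20584369/1369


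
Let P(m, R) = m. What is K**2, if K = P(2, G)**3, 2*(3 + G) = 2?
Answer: 64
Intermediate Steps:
G = -2 (G = -3 + (1/2)*2 = -3 + 1 = -2)
K = 8 (K = 2**3 = 8)
K**2 = 8**2 = 64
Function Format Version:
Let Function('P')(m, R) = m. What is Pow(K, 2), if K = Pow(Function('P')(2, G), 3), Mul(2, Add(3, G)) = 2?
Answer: 64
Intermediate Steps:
G = -2 (G = Add(-3, Mul(Rational(1, 2), 2)) = Add(-3, 1) = -2)
K = 8 (K = Pow(2, 3) = 8)
Pow(K, 2) = Pow(8, 2) = 64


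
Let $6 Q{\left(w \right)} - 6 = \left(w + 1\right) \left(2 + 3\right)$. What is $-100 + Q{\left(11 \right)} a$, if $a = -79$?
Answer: $-969$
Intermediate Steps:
$Q{\left(w \right)} = \frac{11}{6} + \frac{5 w}{6}$ ($Q{\left(w \right)} = 1 + \frac{\left(w + 1\right) \left(2 + 3\right)}{6} = 1 + \frac{\left(1 + w\right) 5}{6} = 1 + \frac{5 + 5 w}{6} = 1 + \left(\frac{5}{6} + \frac{5 w}{6}\right) = \frac{11}{6} + \frac{5 w}{6}$)
$-100 + Q{\left(11 \right)} a = -100 + \left(\frac{11}{6} + \frac{5}{6} \cdot 11\right) \left(-79\right) = -100 + \left(\frac{11}{6} + \frac{55}{6}\right) \left(-79\right) = -100 + 11 \left(-79\right) = -100 - 869 = -969$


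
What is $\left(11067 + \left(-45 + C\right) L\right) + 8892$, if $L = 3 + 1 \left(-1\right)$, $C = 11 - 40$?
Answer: $19811$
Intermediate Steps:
$C = -29$
$L = 2$ ($L = 3 - 1 = 2$)
$\left(11067 + \left(-45 + C\right) L\right) + 8892 = \left(11067 + \left(-45 - 29\right) 2\right) + 8892 = \left(11067 - 148\right) + 8892 = 10919 + 8892 = 19811$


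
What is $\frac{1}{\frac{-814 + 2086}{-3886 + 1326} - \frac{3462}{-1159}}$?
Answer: $\frac{370880}{923559} \approx 0.40158$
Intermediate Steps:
$\frac{1}{\frac{-814 + 2086}{-3886 + 1326} - \frac{3462}{-1159}} = \frac{1}{\frac{1272}{-2560} - - \frac{3462}{1159}} = \frac{1}{1272 \left(- \frac{1}{2560}\right) + \frac{3462}{1159}} = \frac{1}{- \frac{159}{320} + \frac{3462}{1159}} = \frac{1}{\frac{923559}{370880}} = \frac{370880}{923559}$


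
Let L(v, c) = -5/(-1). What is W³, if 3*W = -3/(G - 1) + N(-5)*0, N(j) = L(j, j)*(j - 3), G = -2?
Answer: 1/27 ≈ 0.037037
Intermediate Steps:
L(v, c) = 5 (L(v, c) = -5*(-1) = 5)
N(j) = -15 + 5*j (N(j) = 5*(j - 3) = 5*(-3 + j) = -15 + 5*j)
W = ⅓ (W = (-3/(-2 - 1) + (-15 + 5*(-5))*0)/3 = (-3/(-3) + (-15 - 25)*0)/3 = (-3*(-⅓) - 40*0)/3 = (1 + 0)/3 = (⅓)*1 = ⅓ ≈ 0.33333)
W³ = (⅓)³ = 1/27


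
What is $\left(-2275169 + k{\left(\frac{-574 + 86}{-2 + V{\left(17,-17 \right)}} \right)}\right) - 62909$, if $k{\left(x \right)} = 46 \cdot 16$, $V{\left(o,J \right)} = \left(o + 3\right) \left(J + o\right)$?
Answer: $-2337342$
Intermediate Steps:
$V{\left(o,J \right)} = \left(3 + o\right) \left(J + o\right)$
$k{\left(x \right)} = 736$
$\left(-2275169 + k{\left(\frac{-574 + 86}{-2 + V{\left(17,-17 \right)}} \right)}\right) - 62909 = \left(-2275169 + 736\right) - 62909 = -2274433 - 62909 = -2337342$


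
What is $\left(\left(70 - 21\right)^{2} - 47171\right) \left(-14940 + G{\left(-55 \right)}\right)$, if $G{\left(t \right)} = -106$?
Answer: $673609420$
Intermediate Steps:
$\left(\left(70 - 21\right)^{2} - 47171\right) \left(-14940 + G{\left(-55 \right)}\right) = \left(\left(70 - 21\right)^{2} - 47171\right) \left(-14940 - 106\right) = \left(49^{2} - 47171\right) \left(-15046\right) = \left(2401 - 47171\right) \left(-15046\right) = \left(-44770\right) \left(-15046\right) = 673609420$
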